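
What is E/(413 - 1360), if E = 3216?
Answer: -3216/947 ≈ -3.3960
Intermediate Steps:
E/(413 - 1360) = 3216/(413 - 1360) = 3216/(-947) = 3216*(-1/947) = -3216/947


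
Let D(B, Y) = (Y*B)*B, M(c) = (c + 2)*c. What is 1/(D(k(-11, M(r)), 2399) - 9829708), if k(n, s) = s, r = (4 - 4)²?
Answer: -1/9829708 ≈ -1.0173e-7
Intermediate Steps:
r = 0 (r = 0² = 0)
M(c) = c*(2 + c) (M(c) = (2 + c)*c = c*(2 + c))
D(B, Y) = Y*B² (D(B, Y) = (B*Y)*B = Y*B²)
1/(D(k(-11, M(r)), 2399) - 9829708) = 1/(2399*(0*(2 + 0))² - 9829708) = 1/(2399*(0*2)² - 9829708) = 1/(2399*0² - 9829708) = 1/(2399*0 - 9829708) = 1/(0 - 9829708) = 1/(-9829708) = -1/9829708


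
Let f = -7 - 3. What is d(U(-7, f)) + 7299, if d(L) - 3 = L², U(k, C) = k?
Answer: 7351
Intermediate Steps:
f = -10
d(L) = 3 + L²
d(U(-7, f)) + 7299 = (3 + (-7)²) + 7299 = (3 + 49) + 7299 = 52 + 7299 = 7351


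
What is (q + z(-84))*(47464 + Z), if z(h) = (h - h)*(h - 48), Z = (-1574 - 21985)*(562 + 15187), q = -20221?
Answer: 7501651833167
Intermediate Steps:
Z = -371030691 (Z = -23559*15749 = -371030691)
z(h) = 0 (z(h) = 0*(-48 + h) = 0)
(q + z(-84))*(47464 + Z) = (-20221 + 0)*(47464 - 371030691) = -20221*(-370983227) = 7501651833167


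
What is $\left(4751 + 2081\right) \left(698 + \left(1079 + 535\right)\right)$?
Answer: $15795584$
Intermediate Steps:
$\left(4751 + 2081\right) \left(698 + \left(1079 + 535\right)\right) = 6832 \left(698 + 1614\right) = 6832 \cdot 2312 = 15795584$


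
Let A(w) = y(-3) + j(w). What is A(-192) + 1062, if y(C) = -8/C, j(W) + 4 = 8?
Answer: 3206/3 ≈ 1068.7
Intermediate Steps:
j(W) = 4 (j(W) = -4 + 8 = 4)
A(w) = 20/3 (A(w) = -8/(-3) + 4 = -8*(-1/3) + 4 = 8/3 + 4 = 20/3)
A(-192) + 1062 = 20/3 + 1062 = 3206/3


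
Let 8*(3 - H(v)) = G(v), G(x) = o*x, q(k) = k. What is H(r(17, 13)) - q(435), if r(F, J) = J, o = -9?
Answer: -3339/8 ≈ -417.38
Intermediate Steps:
G(x) = -9*x
H(v) = 3 + 9*v/8 (H(v) = 3 - (-9)*v/8 = 3 + 9*v/8)
H(r(17, 13)) - q(435) = (3 + (9/8)*13) - 1*435 = (3 + 117/8) - 435 = 141/8 - 435 = -3339/8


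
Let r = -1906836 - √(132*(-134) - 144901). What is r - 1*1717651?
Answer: -3624487 - I*√162589 ≈ -3.6245e+6 - 403.22*I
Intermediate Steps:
r = -1906836 - I*√162589 (r = -1906836 - √(-17688 - 144901) = -1906836 - √(-162589) = -1906836 - I*√162589 ≈ -1.9068e+6 - 403.22*I)
r - 1*1717651 = (-1906836 - I*√162589) - 1*1717651 = (-1906836 - I*√162589) - 1717651 = -3624487 - I*√162589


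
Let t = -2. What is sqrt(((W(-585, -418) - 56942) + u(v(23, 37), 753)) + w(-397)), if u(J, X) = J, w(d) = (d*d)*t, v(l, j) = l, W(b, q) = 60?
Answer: I*sqrt(372077) ≈ 609.98*I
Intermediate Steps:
w(d) = -2*d**2 (w(d) = (d*d)*(-2) = d**2*(-2) = -2*d**2)
sqrt(((W(-585, -418) - 56942) + u(v(23, 37), 753)) + w(-397)) = sqrt(((60 - 56942) + 23) - 2*(-397)**2) = sqrt((-56882 + 23) - 2*157609) = sqrt(-56859 - 315218) = sqrt(-372077) = I*sqrt(372077)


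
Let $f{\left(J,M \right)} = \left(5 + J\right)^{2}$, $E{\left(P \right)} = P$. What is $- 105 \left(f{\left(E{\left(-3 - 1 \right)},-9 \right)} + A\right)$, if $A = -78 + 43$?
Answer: $3570$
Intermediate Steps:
$A = -35$
$- 105 \left(f{\left(E{\left(-3 - 1 \right)},-9 \right)} + A\right) = - 105 \left(\left(5 - 4\right)^{2} - 35\right) = - 105 \left(1^{2} - 35\right) = - 105 \left(1 - 35\right) = \left(-105\right) \left(-34\right) = 3570$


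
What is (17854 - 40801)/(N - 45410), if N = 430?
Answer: 22947/44980 ≈ 0.51016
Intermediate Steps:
(17854 - 40801)/(N - 45410) = (17854 - 40801)/(430 - 45410) = -22947/(-44980) = -22947*(-1/44980) = 22947/44980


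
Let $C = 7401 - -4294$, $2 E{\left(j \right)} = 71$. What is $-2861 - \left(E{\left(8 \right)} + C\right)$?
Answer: $- \frac{29183}{2} \approx -14592.0$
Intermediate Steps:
$E{\left(j \right)} = \frac{71}{2}$ ($E{\left(j \right)} = \frac{1}{2} \cdot 71 = \frac{71}{2}$)
$C = 11695$ ($C = 7401 + 4294 = 11695$)
$-2861 - \left(E{\left(8 \right)} + C\right) = -2861 - \left(\frac{71}{2} + 11695\right) = -2861 - \frac{23461}{2} = - \frac{29183}{2}$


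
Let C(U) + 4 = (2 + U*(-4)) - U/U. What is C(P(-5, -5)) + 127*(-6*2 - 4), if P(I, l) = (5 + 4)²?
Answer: -2359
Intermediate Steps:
P(I, l) = 81 (P(I, l) = 9² = 81)
C(U) = -3 - 4*U (C(U) = -4 + ((2 + U*(-4)) - U/U) = -4 + ((2 - 4*U) - 1*1) = -4 + ((2 - 4*U) - 1) = -4 + (1 - 4*U) = -3 - 4*U)
C(P(-5, -5)) + 127*(-6*2 - 4) = (-3 - 4*81) + 127*(-6*2 - 4) = (-3 - 324) + 127*(-12 - 4) = -327 + 127*(-16) = -327 - 2032 = -2359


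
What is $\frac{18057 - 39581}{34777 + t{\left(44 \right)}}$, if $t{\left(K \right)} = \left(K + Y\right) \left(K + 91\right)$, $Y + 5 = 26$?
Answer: $- \frac{5381}{10888} \approx -0.49421$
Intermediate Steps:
$Y = 21$ ($Y = -5 + 26 = 21$)
$t{\left(K \right)} = \left(21 + K\right) \left(91 + K\right)$ ($t{\left(K \right)} = \left(K + 21\right) \left(K + 91\right) = \left(21 + K\right) \left(91 + K\right)$)
$\frac{18057 - 39581}{34777 + t{\left(44 \right)}} = \frac{18057 - 39581}{34777 + \left(1911 + 44^{2} + 112 \cdot 44\right)} = - \frac{21524}{34777 + \left(1911 + 1936 + 4928\right)} = - \frac{21524}{34777 + 8775} = - \frac{21524}{43552} = \left(-21524\right) \frac{1}{43552} = - \frac{5381}{10888}$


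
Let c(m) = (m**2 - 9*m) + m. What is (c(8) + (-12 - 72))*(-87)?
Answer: 7308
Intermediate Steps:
c(m) = m**2 - 8*m
(c(8) + (-12 - 72))*(-87) = (8*(-8 + 8) + (-12 - 72))*(-87) = (8*0 - 84)*(-87) = (0 - 84)*(-87) = -84*(-87) = 7308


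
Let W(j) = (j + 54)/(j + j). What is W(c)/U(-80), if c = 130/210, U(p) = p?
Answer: -1147/2080 ≈ -0.55144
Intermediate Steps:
c = 13/21 (c = 130*(1/210) = 13/21 ≈ 0.61905)
W(j) = (54 + j)/(2*j) (W(j) = (54 + j)/((2*j)) = (54 + j)*(1/(2*j)) = (54 + j)/(2*j))
W(c)/U(-80) = ((54 + 13/21)/(2*(13/21)))/(-80) = ((½)*(21/13)*(1147/21))*(-1/80) = (1147/26)*(-1/80) = -1147/2080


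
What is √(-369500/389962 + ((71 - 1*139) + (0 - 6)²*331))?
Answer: √450396387857378/194981 ≈ 108.84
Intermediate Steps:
√(-369500/389962 + ((71 - 1*139) + (0 - 6)²*331)) = √(-369500*1/389962 + ((71 - 139) + (-6)²*331)) = √(-184750/194981 + (-68 + 36*331)) = √(-184750/194981 + (-68 + 11916)) = √(-184750/194981 + 11848) = √(2309950138/194981) = √450396387857378/194981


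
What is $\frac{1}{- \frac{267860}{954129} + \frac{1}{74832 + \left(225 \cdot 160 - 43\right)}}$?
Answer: $- \frac{105706997781}{29674987411} \approx -3.5622$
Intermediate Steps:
$\frac{1}{- \frac{267860}{954129} + \frac{1}{74832 + \left(225 \cdot 160 - 43\right)}} = \frac{1}{\left(-267860\right) \frac{1}{954129} + \frac{1}{74832 + \left(36000 - 43\right)}} = \frac{1}{- \frac{267860}{954129} + \frac{1}{74832 + 35957}} = \frac{1}{- \frac{267860}{954129} + \frac{1}{110789}} = \frac{1}{- \frac{29674987411}{105706997781}} = - \frac{105706997781}{29674987411}$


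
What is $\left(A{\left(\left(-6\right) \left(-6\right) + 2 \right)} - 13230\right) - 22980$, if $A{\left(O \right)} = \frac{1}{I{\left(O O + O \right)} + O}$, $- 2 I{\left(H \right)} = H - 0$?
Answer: $- \frac{25455631}{703} \approx -36210.0$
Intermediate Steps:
$I{\left(H \right)} = - \frac{H}{2}$ ($I{\left(H \right)} = - \frac{H - 0}{2} = - \frac{H + 0}{2} = - \frac{H}{2}$)
$A{\left(O \right)} = \frac{1}{\frac{O}{2} - \frac{O^{2}}{2}}$ ($A{\left(O \right)} = \frac{1}{- \frac{O O + O}{2} + O} = \frac{1}{- \frac{O^{2} + O}{2} + O} = \frac{1}{- \frac{O + O^{2}}{2} + O} = \frac{1}{\left(- \frac{O}{2} - \frac{O^{2}}{2}\right) + O} = \frac{1}{\frac{O}{2} - \frac{O^{2}}{2}}$)
$\left(A{\left(\left(-6\right) \left(-6\right) + 2 \right)} - 13230\right) - 22980 = \left(- \frac{2}{\left(\left(-6\right) \left(-6\right) + 2\right) \left(-1 + \left(\left(-6\right) \left(-6\right) + 2\right)\right)} - 13230\right) - 22980 = \left(- \frac{2}{\left(36 + 2\right) \left(-1 + \left(36 + 2\right)\right)} - 13230\right) - 22980 = \left(- \frac{2}{38 \left(-1 + 38\right)} - 13230\right) - 22980 = \left(\left(-2\right) \frac{1}{38} \cdot \frac{1}{37} - 13230\right) - 22980 = \left(- \frac{1}{703} - 13230\right) - 22980 = - \frac{9300691}{703} - 22980 = - \frac{25455631}{703}$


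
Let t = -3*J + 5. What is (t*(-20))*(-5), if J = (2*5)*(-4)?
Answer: 12500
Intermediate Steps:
J = -40 (J = 10*(-4) = -40)
t = 125 (t = -3*(-40) + 5 = 120 + 5 = 125)
(t*(-20))*(-5) = (125*(-20))*(-5) = -2500*(-5) = 12500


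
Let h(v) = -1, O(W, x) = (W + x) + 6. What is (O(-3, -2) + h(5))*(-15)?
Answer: 0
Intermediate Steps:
O(W, x) = 6 + W + x
(O(-3, -2) + h(5))*(-15) = ((6 - 3 - 2) - 1)*(-15) = (1 - 1)*(-15) = 0*(-15) = 0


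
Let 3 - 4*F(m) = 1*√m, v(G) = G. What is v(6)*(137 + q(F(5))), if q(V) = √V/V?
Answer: 822 + 12/√(3 - √5) ≈ 835.73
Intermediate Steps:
F(m) = ¾ - √m/4
q(V) = V^(-½)
v(6)*(137 + q(F(5))) = 6*(137 + (¾ - √5/4)^(-½)) = 822 + 6/√(¾ - √5/4)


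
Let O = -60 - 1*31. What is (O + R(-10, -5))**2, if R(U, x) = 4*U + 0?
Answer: 17161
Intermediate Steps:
R(U, x) = 4*U
O = -91 (O = -60 - 31 = -91)
(O + R(-10, -5))**2 = (-91 + 4*(-10))**2 = (-91 - 40)**2 = (-131)**2 = 17161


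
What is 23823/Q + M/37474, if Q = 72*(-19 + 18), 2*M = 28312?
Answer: -49540215/149896 ≈ -330.50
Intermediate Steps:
M = 14156 (M = (½)*28312 = 14156)
Q = -72 (Q = 72*(-1) = -72)
23823/Q + M/37474 = 23823/(-72) + 14156/37474 = 23823*(-1/72) + 14156*(1/37474) = -2647/8 + 7078/18737 = -49540215/149896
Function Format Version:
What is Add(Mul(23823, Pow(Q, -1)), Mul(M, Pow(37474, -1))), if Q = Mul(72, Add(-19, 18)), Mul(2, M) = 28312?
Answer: Rational(-49540215, 149896) ≈ -330.50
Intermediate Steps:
M = 14156 (M = Mul(Rational(1, 2), 28312) = 14156)
Q = -72 (Q = Mul(72, -1) = -72)
Add(Mul(23823, Pow(Q, -1)), Mul(M, Pow(37474, -1))) = Add(Mul(23823, Pow(-72, -1)), Mul(14156, Pow(37474, -1))) = Add(Mul(23823, Rational(-1, 72)), Mul(14156, Rational(1, 37474))) = Add(Rational(-2647, 8), Rational(7078, 18737)) = Rational(-49540215, 149896)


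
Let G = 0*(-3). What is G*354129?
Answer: 0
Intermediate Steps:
G = 0
G*354129 = 0*354129 = 0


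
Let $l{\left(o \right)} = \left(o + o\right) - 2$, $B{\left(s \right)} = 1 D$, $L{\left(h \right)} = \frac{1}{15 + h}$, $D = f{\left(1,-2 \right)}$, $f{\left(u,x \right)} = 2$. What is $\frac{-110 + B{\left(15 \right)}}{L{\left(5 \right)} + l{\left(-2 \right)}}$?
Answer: $\frac{2160}{119} \approx 18.151$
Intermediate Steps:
$D = 2$
$B{\left(s \right)} = 2$ ($B{\left(s \right)} = 1 \cdot 2 = 2$)
$l{\left(o \right)} = -2 + 2 o$ ($l{\left(o \right)} = 2 o - 2 = -2 + 2 o$)
$\frac{-110 + B{\left(15 \right)}}{L{\left(5 \right)} + l{\left(-2 \right)}} = \frac{-110 + 2}{\frac{1}{15 + 5} + \left(-2 + 2 \left(-2\right)\right)} = - \frac{108}{\frac{1}{20} - 6} = - \frac{108}{- \frac{119}{20}} = \left(-108\right) \left(- \frac{20}{119}\right) = \frac{2160}{119}$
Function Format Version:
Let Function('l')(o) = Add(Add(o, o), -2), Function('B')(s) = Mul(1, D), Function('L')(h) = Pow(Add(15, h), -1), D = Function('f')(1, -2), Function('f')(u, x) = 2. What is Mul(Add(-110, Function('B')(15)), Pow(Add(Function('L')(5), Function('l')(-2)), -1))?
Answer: Rational(2160, 119) ≈ 18.151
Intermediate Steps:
D = 2
Function('B')(s) = 2 (Function('B')(s) = Mul(1, 2) = 2)
Function('l')(o) = Add(-2, Mul(2, o)) (Function('l')(o) = Add(Mul(2, o), -2) = Add(-2, Mul(2, o)))
Mul(Add(-110, Function('B')(15)), Pow(Add(Function('L')(5), Function('l')(-2)), -1)) = Mul(Add(-110, 2), Pow(Add(Pow(Add(15, 5), -1), Add(-2, Mul(2, -2))), -1)) = Mul(-108, Pow(Add(Pow(20, -1), Add(-2, -4)), -1)) = Mul(-108, Pow(Add(Rational(1, 20), -6), -1)) = Mul(-108, Pow(Rational(-119, 20), -1)) = Mul(-108, Rational(-20, 119)) = Rational(2160, 119)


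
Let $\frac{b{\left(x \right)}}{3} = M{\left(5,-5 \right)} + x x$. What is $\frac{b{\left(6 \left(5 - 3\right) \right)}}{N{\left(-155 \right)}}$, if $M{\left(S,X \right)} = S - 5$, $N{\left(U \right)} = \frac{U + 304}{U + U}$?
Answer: $- \frac{133920}{149} \approx -898.79$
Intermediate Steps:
$N{\left(U \right)} = \frac{304 + U}{2 U}$
$M{\left(S,X \right)} = -5 + S$
$b{\left(x \right)} = 3 x^{2}$ ($b{\left(x \right)} = 3 \left(\left(-5 + 5\right) + x x\right) = 3 \left(0 + x^{2}\right) = 3 x^{2}$)
$\frac{b{\left(6 \left(5 - 3\right) \right)}}{N{\left(-155 \right)}} = \frac{3 \left(6 \left(5 - 3\right)\right)^{2}}{\frac{1}{2} \frac{1}{-155} \left(304 - 155\right)} = \frac{3 \left(6 \cdot 2\right)^{2}}{\frac{1}{2} \left(- \frac{1}{155}\right) 149} = \frac{3 \cdot 12^{2}}{- \frac{149}{310}} = 3 \cdot 144 \left(- \frac{310}{149}\right) = 432 \left(- \frac{310}{149}\right) = - \frac{133920}{149}$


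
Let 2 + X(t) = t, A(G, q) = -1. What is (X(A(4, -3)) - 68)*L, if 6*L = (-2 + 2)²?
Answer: 0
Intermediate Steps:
X(t) = -2 + t
L = 0 (L = (-2 + 2)²/6 = (⅙)*0² = (⅙)*0 = 0)
(X(A(4, -3)) - 68)*L = ((-2 - 1) - 68)*0 = (-3 - 68)*0 = -71*0 = 0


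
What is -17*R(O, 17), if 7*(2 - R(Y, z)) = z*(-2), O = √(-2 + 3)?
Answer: -816/7 ≈ -116.57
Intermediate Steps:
O = 1 (O = √1 = 1)
R(Y, z) = 2 + 2*z/7 (R(Y, z) = 2 - z*(-2)/7 = 2 - (-2)*z/7 = 2 + 2*z/7)
-17*R(O, 17) = -17*(2 + (2/7)*17) = -17*(2 + 34/7) = -17*48/7 = -816/7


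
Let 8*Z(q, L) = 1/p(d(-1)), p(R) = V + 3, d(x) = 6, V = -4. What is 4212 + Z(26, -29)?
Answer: 33695/8 ≈ 4211.9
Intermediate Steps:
p(R) = -1 (p(R) = -4 + 3 = -1)
Z(q, L) = -1/8 (Z(q, L) = (1/8)/(-1) = (1/8)*(-1) = -1/8)
4212 + Z(26, -29) = 4212 - 1/8 = 33695/8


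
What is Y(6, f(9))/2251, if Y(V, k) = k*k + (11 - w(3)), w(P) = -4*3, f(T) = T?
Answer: 104/2251 ≈ 0.046202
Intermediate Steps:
w(P) = -12
Y(V, k) = 23 + k² (Y(V, k) = k*k + (11 - 1*(-12)) = k² + (11 + 12) = k² + 23 = 23 + k²)
Y(6, f(9))/2251 = (23 + 9²)/2251 = (23 + 81)*(1/2251) = 104*(1/2251) = 104/2251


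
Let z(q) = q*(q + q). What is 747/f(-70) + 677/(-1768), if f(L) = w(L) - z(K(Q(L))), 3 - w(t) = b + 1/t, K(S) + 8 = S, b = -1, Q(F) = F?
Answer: -39347059/88553816 ≈ -0.44433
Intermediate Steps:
K(S) = -8 + S
z(q) = 2*q² (z(q) = q*(2*q) = 2*q²)
w(t) = 4 - 1/t (w(t) = 3 - (-1 + 1/t) = 3 + (1 - 1/t) = 4 - 1/t)
f(L) = 4 - 1/L - 2*(-8 + L)² (f(L) = (4 - 1/L) - 2*(-8 + L)² = 4 - 1/L - 2*(-8 + L)²)
747/f(-70) + 677/(-1768) = 747/(4 - 1/(-70) - 2*(-8 - 70)²) + 677/(-1768) = 747/(4 - 1*(-1/70) - 2*(-78)²) + 677*(-1/1768) = 747/(4 + 1/70 - 2*6084) - 677/1768 = 747/(4 + 1/70 - 12168) - 677/1768 = 747/(-851479/70) - 677/1768 = 747*(-70/851479) - 677/1768 = -52290/851479 - 677/1768 = -39347059/88553816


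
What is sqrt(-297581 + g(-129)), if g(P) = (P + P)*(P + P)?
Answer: I*sqrt(231017) ≈ 480.64*I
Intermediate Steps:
g(P) = 4*P**2 (g(P) = (2*P)*(2*P) = 4*P**2)
sqrt(-297581 + g(-129)) = sqrt(-297581 + 4*(-129)**2) = sqrt(-297581 + 4*16641) = sqrt(-297581 + 66564) = sqrt(-231017) = I*sqrt(231017)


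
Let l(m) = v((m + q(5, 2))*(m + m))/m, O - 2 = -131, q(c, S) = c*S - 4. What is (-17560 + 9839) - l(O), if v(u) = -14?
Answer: -996023/129 ≈ -7721.1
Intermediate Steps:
q(c, S) = -4 + S*c (q(c, S) = S*c - 4 = -4 + S*c)
O = -129 (O = 2 - 131 = -129)
l(m) = -14/m
(-17560 + 9839) - l(O) = (-17560 + 9839) - (-14)/(-129) = -7721 - (-14)*(-1)/129 = -7721 - 1*14/129 = -7721 - 14/129 = -996023/129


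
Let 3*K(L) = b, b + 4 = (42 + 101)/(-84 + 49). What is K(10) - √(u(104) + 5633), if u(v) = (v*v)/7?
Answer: -283/105 - 3*√39081/7 ≈ -87.419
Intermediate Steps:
u(v) = v²/7 (u(v) = v²*(⅐) = v²/7)
b = -283/35 (b = -4 + (42 + 101)/(-84 + 49) = -4 + 143/(-35) = -4 + 143*(-1/35) = -4 - 143/35 = -283/35 ≈ -8.0857)
K(L) = -283/105 (K(L) = (⅓)*(-283/35) = -283/105)
K(10) - √(u(104) + 5633) = -283/105 - √((⅐)*104² + 5633) = -283/105 - √((⅐)*10816 + 5633) = -283/105 - √(10816/7 + 5633) = -283/105 - √(50247/7) = -283/105 - 3*√39081/7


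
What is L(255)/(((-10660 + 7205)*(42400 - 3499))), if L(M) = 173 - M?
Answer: 82/134402955 ≈ 6.1011e-7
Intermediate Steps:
L(255)/(((-10660 + 7205)*(42400 - 3499))) = (173 - 1*255)/(((-10660 + 7205)*(42400 - 3499))) = (173 - 255)/((-3455*38901)) = -82/(-134402955) = -82*(-1/134402955) = 82/134402955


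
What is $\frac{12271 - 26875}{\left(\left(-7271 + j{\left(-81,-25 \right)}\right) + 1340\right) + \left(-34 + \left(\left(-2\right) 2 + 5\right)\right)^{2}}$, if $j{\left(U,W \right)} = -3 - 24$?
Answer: $\frac{4868}{1623} \approx 2.9994$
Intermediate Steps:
$j{\left(U,W \right)} = -27$ ($j{\left(U,W \right)} = -3 - 24 = -27$)
$\frac{12271 - 26875}{\left(\left(-7271 + j{\left(-81,-25 \right)}\right) + 1340\right) + \left(-34 + \left(\left(-2\right) 2 + 5\right)\right)^{2}} = \frac{12271 - 26875}{\left(\left(-7271 - 27\right) + 1340\right) + \left(-34 + \left(\left(-2\right) 2 + 5\right)\right)^{2}} = - \frac{14604}{\left(-7298 + 1340\right) + \left(-34 + \left(-4 + 5\right)\right)^{2}} = - \frac{14604}{-5958 + \left(-34 + 1\right)^{2}} = - \frac{14604}{-5958 + \left(-33\right)^{2}} = - \frac{14604}{-5958 + 1089} = - \frac{14604}{-4869} = \left(-14604\right) \left(- \frac{1}{4869}\right) = \frac{4868}{1623}$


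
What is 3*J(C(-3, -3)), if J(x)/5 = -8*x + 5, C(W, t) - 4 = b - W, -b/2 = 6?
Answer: 675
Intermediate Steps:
b = -12 (b = -2*6 = -12)
C(W, t) = -8 - W (C(W, t) = 4 + (-12 - W) = -8 - W)
J(x) = 25 - 40*x (J(x) = 5*(-8*x + 5) = 5*(5 - 8*x) = 25 - 40*x)
3*J(C(-3, -3)) = 3*(25 - 40*(-8 - 1*(-3))) = 3*(25 - 40*(-8 + 3)) = 3*(25 - 40*(-5)) = 3*(25 + 200) = 3*225 = 675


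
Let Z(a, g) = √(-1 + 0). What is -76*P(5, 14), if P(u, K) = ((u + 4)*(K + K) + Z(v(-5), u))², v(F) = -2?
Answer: -4826228 - 38304*I ≈ -4.8262e+6 - 38304.0*I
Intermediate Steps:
Z(a, g) = I (Z(a, g) = √(-1) = I)
P(u, K) = (I + 2*K*(4 + u))² (P(u, K) = ((u + 4)*(K + K) + I)² = ((4 + u)*(2*K) + I)² = (2*K*(4 + u) + I)² = (I + 2*K*(4 + u))²)
-76*P(5, 14) = -76*(I + 8*14 + 2*14*5)² = -76*(I + 112 + 140)² = -76*(252 + I)²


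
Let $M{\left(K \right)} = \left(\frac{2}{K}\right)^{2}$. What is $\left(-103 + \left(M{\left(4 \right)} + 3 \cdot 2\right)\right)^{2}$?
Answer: $\frac{149769}{16} \approx 9360.6$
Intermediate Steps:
$M{\left(K \right)} = \frac{4}{K^{2}}$
$\left(-103 + \left(M{\left(4 \right)} + 3 \cdot 2\right)\right)^{2} = \left(-103 + \left(\frac{4}{16} + 3 \cdot 2\right)\right)^{2} = \left(-103 + \left(4 \cdot \frac{1}{16} + 6\right)\right)^{2} = \left(-103 + \left(\frac{1}{4} + 6\right)\right)^{2} = \left(-103 + \frac{25}{4}\right)^{2} = \left(- \frac{387}{4}\right)^{2} = \frac{149769}{16}$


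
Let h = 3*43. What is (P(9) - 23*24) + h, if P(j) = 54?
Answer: -369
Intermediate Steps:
h = 129
(P(9) - 23*24) + h = (54 - 23*24) + 129 = (54 - 552) + 129 = -498 + 129 = -369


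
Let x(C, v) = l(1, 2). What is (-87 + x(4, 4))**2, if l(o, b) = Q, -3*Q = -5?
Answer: 65536/9 ≈ 7281.8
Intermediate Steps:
Q = 5/3 (Q = -1/3*(-5) = 5/3 ≈ 1.6667)
l(o, b) = 5/3
x(C, v) = 5/3
(-87 + x(4, 4))**2 = (-87 + 5/3)**2 = (-256/3)**2 = 65536/9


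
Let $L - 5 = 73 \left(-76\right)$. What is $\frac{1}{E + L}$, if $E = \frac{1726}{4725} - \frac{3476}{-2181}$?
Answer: $- \frac{3435075}{19033891223} \approx -0.00018047$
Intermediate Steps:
$L = -5543$ ($L = 5 + 73 \left(-76\right) = 5 - 5548 = -5543$)
$E = \frac{6729502}{3435075}$ ($E = 1726 \cdot \frac{1}{4725} - - \frac{3476}{2181} = \frac{1726}{4725} + \frac{3476}{2181} = \frac{6729502}{3435075} \approx 1.9591$)
$\frac{1}{E + L} = \frac{1}{\frac{6729502}{3435075} - 5543} = \frac{1}{- \frac{19033891223}{3435075}} = - \frac{3435075}{19033891223}$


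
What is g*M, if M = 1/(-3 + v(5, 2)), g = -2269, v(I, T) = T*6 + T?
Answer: -2269/11 ≈ -206.27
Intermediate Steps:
v(I, T) = 7*T (v(I, T) = 6*T + T = 7*T)
M = 1/11 (M = 1/(-3 + 7*2) = 1/(-3 + 14) = 1/11 ≈ 0.090909)
g*M = -2269*1/11 = -2269/11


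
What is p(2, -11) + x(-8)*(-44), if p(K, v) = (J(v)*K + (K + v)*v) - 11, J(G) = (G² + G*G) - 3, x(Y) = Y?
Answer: 918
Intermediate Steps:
J(G) = -3 + 2*G² (J(G) = (G² + G²) - 3 = 2*G² - 3 = -3 + 2*G²)
p(K, v) = -11 + K*(-3 + 2*v²) + v*(K + v) (p(K, v) = ((-3 + 2*v²)*K + (K + v)*v) - 11 = (K*(-3 + 2*v²) + v*(K + v)) - 11 = -11 + K*(-3 + 2*v²) + v*(K + v))
p(2, -11) + x(-8)*(-44) = (-11 + (-11)² + 2*(-11) + 2*(-3 + 2*(-11)²)) - 8*(-44) = (-11 + 121 - 22 + 2*(-3 + 2*121)) + 352 = (-11 + 121 - 22 + 2*(-3 + 242)) + 352 = (-11 + 121 - 22 + 2*239) + 352 = (-11 + 121 - 22 + 478) + 352 = 566 + 352 = 918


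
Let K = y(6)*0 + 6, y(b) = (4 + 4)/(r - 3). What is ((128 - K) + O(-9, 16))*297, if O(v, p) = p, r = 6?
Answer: 40986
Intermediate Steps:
y(b) = 8/3 (y(b) = (4 + 4)/(6 - 3) = 8/3)
K = 6 (K = (8/3)*0 + 6 = 0 + 6 = 6)
((128 - K) + O(-9, 16))*297 = ((128 - 1*6) + 16)*297 = ((128 - 6) + 16)*297 = (122 + 16)*297 = 138*297 = 40986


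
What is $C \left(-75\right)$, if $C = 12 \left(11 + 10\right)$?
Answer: $-18900$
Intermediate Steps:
$C = 252$ ($C = 12 \cdot 21 = 252$)
$C \left(-75\right) = 252 \left(-75\right) = -18900$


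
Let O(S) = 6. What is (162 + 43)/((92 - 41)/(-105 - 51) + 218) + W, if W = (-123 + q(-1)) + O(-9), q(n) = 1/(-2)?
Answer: -2638645/22638 ≈ -116.56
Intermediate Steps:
q(n) = -1/2
W = -235/2 (W = (-123 - 1/2) + 6 = -247/2 + 6 = -235/2 ≈ -117.50)
(162 + 43)/((92 - 41)/(-105 - 51) + 218) + W = (162 + 43)/((92 - 41)/(-105 - 51) + 218) - 235/2 = 205/(51/(-156) + 218) - 235/2 = 205/(51*(-1/156) + 218) - 235/2 = 205/(-17/52 + 218) - 235/2 = 205/(11319/52) - 235/2 = 205*(52/11319) - 235/2 = 10660/11319 - 235/2 = -2638645/22638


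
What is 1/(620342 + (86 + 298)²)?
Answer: 1/767798 ≈ 1.3024e-6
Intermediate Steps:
1/(620342 + (86 + 298)²) = 1/(620342 + 384²) = 1/(620342 + 147456) = 1/767798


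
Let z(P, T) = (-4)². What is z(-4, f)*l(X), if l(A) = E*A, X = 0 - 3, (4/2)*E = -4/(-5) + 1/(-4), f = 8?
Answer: -66/5 ≈ -13.200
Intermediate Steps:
z(P, T) = 16
E = 11/40 (E = (-4/(-5) + 1/(-4))/2 = (-4*(-⅕) + 1*(-¼))/2 = (⅘ - ¼)/2 = (½)*(11/20) = 11/40 ≈ 0.27500)
X = -3
l(A) = 11*A/40
z(-4, f)*l(X) = 16*((11/40)*(-3)) = 16*(-33/40) = -66/5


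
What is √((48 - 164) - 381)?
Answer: I*√497 ≈ 22.293*I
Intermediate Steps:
√((48 - 164) - 381) = √(-116 - 381) = √(-497) = I*√497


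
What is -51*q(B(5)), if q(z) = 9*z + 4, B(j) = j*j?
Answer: -11679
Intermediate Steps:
B(j) = j**2
q(z) = 4 + 9*z
-51*q(B(5)) = -51*(4 + 9*5**2) = -51*(4 + 9*25) = -51*(4 + 225) = -51*229 = -11679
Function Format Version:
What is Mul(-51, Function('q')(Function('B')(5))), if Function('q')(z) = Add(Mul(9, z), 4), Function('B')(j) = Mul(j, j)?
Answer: -11679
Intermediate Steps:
Function('B')(j) = Pow(j, 2)
Function('q')(z) = Add(4, Mul(9, z))
Mul(-51, Function('q')(Function('B')(5))) = Mul(-51, Add(4, Mul(9, Pow(5, 2)))) = Mul(-51, Add(4, Mul(9, 25))) = Mul(-51, Add(4, 225)) = Mul(-51, 229) = -11679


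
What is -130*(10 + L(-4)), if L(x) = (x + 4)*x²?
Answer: -1300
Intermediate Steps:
L(x) = x²*(4 + x) (L(x) = (4 + x)*x² = x²*(4 + x))
-130*(10 + L(-4)) = -130*(10 + (-4)²*(4 - 4)) = -130*(10 + 16*0) = -130*(10 + 0) = -130*10 = -1300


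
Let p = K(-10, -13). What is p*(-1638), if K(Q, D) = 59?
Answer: -96642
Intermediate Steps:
p = 59
p*(-1638) = 59*(-1638) = -96642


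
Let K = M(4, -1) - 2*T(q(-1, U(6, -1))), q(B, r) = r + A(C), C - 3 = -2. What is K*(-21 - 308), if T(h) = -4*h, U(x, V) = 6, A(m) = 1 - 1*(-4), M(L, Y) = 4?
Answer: -30268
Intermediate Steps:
C = 1 (C = 3 - 2 = 1)
A(m) = 5 (A(m) = 1 + 4 = 5)
q(B, r) = 5 + r (q(B, r) = r + 5 = 5 + r)
K = 92 (K = 4 - (-8)*(5 + 6) = 4 - (-8)*11 = 4 - 2*(-44) = 4 + 88 = 92)
K*(-21 - 308) = 92*(-21 - 308) = 92*(-329) = -30268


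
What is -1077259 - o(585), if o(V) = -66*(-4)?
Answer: -1077523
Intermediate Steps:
o(V) = 264
-1077259 - o(585) = -1077259 - 1*264 = -1077259 - 264 = -1077523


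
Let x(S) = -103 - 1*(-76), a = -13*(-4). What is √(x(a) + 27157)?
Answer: √27130 ≈ 164.71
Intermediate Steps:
a = 52
x(S) = -27 (x(S) = -103 + 76 = -27)
√(x(a) + 27157) = √(-27 + 27157) = √27130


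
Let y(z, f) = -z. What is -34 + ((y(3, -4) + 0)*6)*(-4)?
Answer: 38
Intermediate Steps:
-34 + ((y(3, -4) + 0)*6)*(-4) = -34 + ((-1*3 + 0)*6)*(-4) = -34 + ((-3 + 0)*6)*(-4) = -34 - 3*6*(-4) = -34 - 18*(-4) = -34 + 72 = 38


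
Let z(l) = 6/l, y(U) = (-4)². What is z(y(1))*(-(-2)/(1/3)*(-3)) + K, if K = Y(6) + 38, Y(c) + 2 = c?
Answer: 141/4 ≈ 35.250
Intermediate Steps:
Y(c) = -2 + c
y(U) = 16
K = 42 (K = (-2 + 6) + 38 = 4 + 38 = 42)
z(y(1))*(-(-2)/(1/3)*(-3)) + K = (6/16)*(-(-2)/(1/3)*(-3)) + 42 = (6*(1/16))*(-(-2)/(1*(⅓))*(-3)) + 42 = 3*(-(-2)/⅓*(-3))/8 + 42 = 3*(-(-2)*3*(-3))/8 + 42 = 3*(-1*(-6)*(-3))/8 + 42 = 3*(6*(-3))/8 + 42 = (3/8)*(-18) + 42 = -27/4 + 42 = 141/4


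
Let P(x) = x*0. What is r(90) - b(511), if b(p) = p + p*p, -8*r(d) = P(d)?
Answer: -261632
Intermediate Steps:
P(x) = 0
r(d) = 0 (r(d) = -1/8*0 = 0)
b(p) = p + p**2
r(90) - b(511) = 0 - 511*(1 + 511) = 0 - 511*512 = 0 - 1*261632 = 0 - 261632 = -261632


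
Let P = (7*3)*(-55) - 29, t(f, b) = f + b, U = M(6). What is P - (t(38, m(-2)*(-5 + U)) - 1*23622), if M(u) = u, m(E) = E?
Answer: 22402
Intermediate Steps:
U = 6
t(f, b) = b + f
P = -1184 (P = 21*(-55) - 29 = -1155 - 29 = -1184)
P - (t(38, m(-2)*(-5 + U)) - 1*23622) = -1184 - ((-2*(-5 + 6) + 38) - 1*23622) = -1184 - ((-2*1 + 38) - 23622) = -1184 - ((-2 + 38) - 23622) = -1184 - (36 - 23622) = -1184 - 1*(-23586) = -1184 + 23586 = 22402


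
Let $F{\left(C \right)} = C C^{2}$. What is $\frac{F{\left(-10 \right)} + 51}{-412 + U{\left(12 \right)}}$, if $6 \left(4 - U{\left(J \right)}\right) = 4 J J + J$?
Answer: $\frac{949}{506} \approx 1.8755$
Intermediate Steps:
$U{\left(J \right)} = 4 - \frac{2 J^{2}}{3} - \frac{J}{6}$ ($U{\left(J \right)} = 4 - \frac{4 J J + J}{6} = 4 - \frac{4 J^{2} + J}{6} = 4 - \frac{J + 4 J^{2}}{6} = 4 - \left(\frac{J}{6} + \frac{2 J^{2}}{3}\right) = 4 - \frac{2 J^{2}}{3} - \frac{J}{6}$)
$F{\left(C \right)} = C^{3}$
$\frac{F{\left(-10 \right)} + 51}{-412 + U{\left(12 \right)}} = \frac{\left(-10\right)^{3} + 51}{-412 - \left(-2 + 96\right)} = \frac{-1000 + 51}{-412 - 94} = - \frac{949}{-412 - 94} = - \frac{949}{-506} = \left(-949\right) \left(- \frac{1}{506}\right) = \frac{949}{506}$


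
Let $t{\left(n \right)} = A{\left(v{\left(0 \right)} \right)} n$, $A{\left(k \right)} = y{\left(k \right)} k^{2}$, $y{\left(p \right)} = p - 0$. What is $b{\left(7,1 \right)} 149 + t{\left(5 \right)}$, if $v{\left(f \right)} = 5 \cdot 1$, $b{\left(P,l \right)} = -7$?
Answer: $-418$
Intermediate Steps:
$y{\left(p \right)} = p$ ($y{\left(p \right)} = p + 0 = p$)
$v{\left(f \right)} = 5$
$A{\left(k \right)} = k^{3}$ ($A{\left(k \right)} = k k^{2} = k^{3}$)
$t{\left(n \right)} = 125 n$ ($t{\left(n \right)} = 5^{3} n = 125 n$)
$b{\left(7,1 \right)} 149 + t{\left(5 \right)} = \left(-7\right) 149 + 125 \cdot 5 = -1043 + 625 = -418$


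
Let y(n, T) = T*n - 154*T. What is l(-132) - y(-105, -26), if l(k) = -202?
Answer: -6936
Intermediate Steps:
y(n, T) = -154*T + T*n
l(-132) - y(-105, -26) = -202 - (-26)*(-154 - 105) = -202 - (-26)*(-259) = -202 - 1*6734 = -202 - 6734 = -6936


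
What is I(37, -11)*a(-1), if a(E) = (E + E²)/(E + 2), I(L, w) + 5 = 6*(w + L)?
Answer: 0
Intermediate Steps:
I(L, w) = -5 + 6*L + 6*w (I(L, w) = -5 + 6*(w + L) = -5 + 6*(L + w) = -5 + (6*L + 6*w) = -5 + 6*L + 6*w)
a(E) = (E + E²)/(2 + E)
I(37, -11)*a(-1) = (-5 + 6*37 + 6*(-11))*(-(1 - 1)/(2 - 1)) = (-5 + 222 - 66)*(-1*0/1) = 151*(-1*1*0) = 151*0 = 0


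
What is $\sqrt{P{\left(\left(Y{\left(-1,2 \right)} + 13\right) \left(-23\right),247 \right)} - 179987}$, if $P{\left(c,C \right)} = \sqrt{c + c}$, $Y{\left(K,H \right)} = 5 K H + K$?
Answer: $\sqrt{-179987 + 2 i \sqrt{23}} \approx 0.011 + 424.25 i$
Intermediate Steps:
$Y{\left(K,H \right)} = K + 5 H K$ ($Y{\left(K,H \right)} = 5 H K + K = K + 5 H K$)
$P{\left(c,C \right)} = \sqrt{2} \sqrt{c}$ ($P{\left(c,C \right)} = \sqrt{2 c} = \sqrt{2} \sqrt{c}$)
$\sqrt{P{\left(\left(Y{\left(-1,2 \right)} + 13\right) \left(-23\right),247 \right)} - 179987} = \sqrt{\sqrt{2} \sqrt{\left(- (1 + 5 \cdot 2) + 13\right) \left(-23\right)} - 179987} = \sqrt{\sqrt{2} \sqrt{\left(- (1 + 10) + 13\right) \left(-23\right)} - 179987} = \sqrt{\sqrt{2} \sqrt{\left(\left(-1\right) 11 + 13\right) \left(-23\right)} - 179987} = \sqrt{\sqrt{2} \sqrt{\left(-11 + 13\right) \left(-23\right)} - 179987} = \sqrt{\sqrt{2} \sqrt{2 \left(-23\right)} - 179987} = \sqrt{\sqrt{2} \sqrt{-46} - 179987} = \sqrt{\sqrt{2} i \sqrt{46} - 179987} = \sqrt{2 i \sqrt{23} - 179987} = \sqrt{-179987 + 2 i \sqrt{23}}$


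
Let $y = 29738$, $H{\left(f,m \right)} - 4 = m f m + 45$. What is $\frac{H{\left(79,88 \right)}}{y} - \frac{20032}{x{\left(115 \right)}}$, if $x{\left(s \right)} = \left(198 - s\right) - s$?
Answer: $\frac{19227813}{29738} \approx 646.57$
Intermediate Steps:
$x{\left(s \right)} = 198 - 2 s$
$H{\left(f,m \right)} = 49 + f m^{2}$ ($H{\left(f,m \right)} = 4 + \left(m f m + 45\right) = 4 + \left(f m m + 45\right) = 4 + \left(f m^{2} + 45\right) = 4 + \left(45 + f m^{2}\right) = 49 + f m^{2}$)
$\frac{H{\left(79,88 \right)}}{y} - \frac{20032}{x{\left(115 \right)}} = \frac{49 + 79 \cdot 88^{2}}{29738} - \frac{20032}{198 - 230} = \left(49 + 79 \cdot 7744\right) \frac{1}{29738} - \frac{20032}{198 - 230} = \left(49 + 611776\right) \frac{1}{29738} - \frac{20032}{-32} = 611825 \cdot \frac{1}{29738} - -626 = \frac{611825}{29738} + 626 = \frac{19227813}{29738}$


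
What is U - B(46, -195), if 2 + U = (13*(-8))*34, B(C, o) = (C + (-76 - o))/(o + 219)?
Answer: -28359/8 ≈ -3544.9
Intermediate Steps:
B(C, o) = (-76 + C - o)/(219 + o)
U = -3538 (U = -2 + (13*(-8))*34 = -2 - 104*34 = -2 - 3536 = -3538)
U - B(46, -195) = -3538 - (-76 + 46 - 1*(-195))/(219 - 195) = -3538 - (-76 + 46 + 195)/24 = -3538 - 165/24 = -3538 - 1*55/8 = -3538 - 55/8 = -28359/8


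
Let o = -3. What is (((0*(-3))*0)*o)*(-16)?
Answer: 0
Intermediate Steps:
(((0*(-3))*0)*o)*(-16) = (((0*(-3))*0)*(-3))*(-16) = ((0*0)*(-3))*(-16) = (0*(-3))*(-16) = 0*(-16) = 0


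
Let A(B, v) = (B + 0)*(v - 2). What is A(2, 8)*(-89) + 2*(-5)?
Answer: -1078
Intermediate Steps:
A(B, v) = B*(-2 + v)
A(2, 8)*(-89) + 2*(-5) = (2*(-2 + 8))*(-89) + 2*(-5) = (2*6)*(-89) - 10 = 12*(-89) - 10 = -1068 - 10 = -1078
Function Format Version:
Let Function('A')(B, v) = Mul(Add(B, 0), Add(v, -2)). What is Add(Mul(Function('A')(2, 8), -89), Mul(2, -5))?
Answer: -1078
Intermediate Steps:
Function('A')(B, v) = Mul(B, Add(-2, v))
Add(Mul(Function('A')(2, 8), -89), Mul(2, -5)) = Add(Mul(Mul(2, Add(-2, 8)), -89), Mul(2, -5)) = Add(Mul(Mul(2, 6), -89), -10) = Add(Mul(12, -89), -10) = Add(-1068, -10) = -1078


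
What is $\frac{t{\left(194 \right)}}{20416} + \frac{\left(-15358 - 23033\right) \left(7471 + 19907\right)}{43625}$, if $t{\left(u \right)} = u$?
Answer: $- \frac{10729306058359}{445324000} \approx -24093.0$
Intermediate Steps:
$\frac{t{\left(194 \right)}}{20416} + \frac{\left(-15358 - 23033\right) \left(7471 + 19907\right)}{43625} = \frac{194}{20416} + \frac{\left(-15358 - 23033\right) \left(7471 + 19907\right)}{43625} = 194 \cdot \frac{1}{20416} + \left(-38391\right) 27378 \cdot \frac{1}{43625} = \frac{97}{10208} - \frac{1051068798}{43625} = - \frac{10729306058359}{445324000}$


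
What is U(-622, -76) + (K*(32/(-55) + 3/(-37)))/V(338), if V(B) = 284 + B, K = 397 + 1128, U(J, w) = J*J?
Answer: 97940820691/253154 ≈ 3.8688e+5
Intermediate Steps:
U(J, w) = J**2
K = 1525
U(-622, -76) + (K*(32/(-55) + 3/(-37)))/V(338) = (-622)**2 + (1525*(32/(-55) + 3/(-37)))/(284 + 338) = 386884 + (1525*(32*(-1/55) + 3*(-1/37)))/622 = 386884 + (1525*(-32/55 - 3/37))*(1/622) = 386884 + (1525*(-1349/2035))*(1/622) = 386884 - 411445/407*1/622 = 386884 - 411445/253154 = 97940820691/253154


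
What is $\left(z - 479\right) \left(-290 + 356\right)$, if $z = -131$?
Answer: $-40260$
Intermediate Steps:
$\left(z - 479\right) \left(-290 + 356\right) = \left(-131 - 479\right) \left(-290 + 356\right) = \left(-610\right) 66 = -40260$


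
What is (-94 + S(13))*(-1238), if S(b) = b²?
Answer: -92850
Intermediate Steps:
(-94 + S(13))*(-1238) = (-94 + 13²)*(-1238) = (-94 + 169)*(-1238) = 75*(-1238) = -92850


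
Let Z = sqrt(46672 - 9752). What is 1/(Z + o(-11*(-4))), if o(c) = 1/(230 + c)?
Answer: -274/2771805919 + 150152*sqrt(9230)/2771805919 ≈ 0.0052043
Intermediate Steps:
Z = 2*sqrt(9230) (Z = sqrt(36920) = 2*sqrt(9230) ≈ 192.15)
1/(Z + o(-11*(-4))) = 1/(2*sqrt(9230) + 1/(230 - 11*(-4))) = 1/(2*sqrt(9230) + 1/(230 + 44)) = 1/(2*sqrt(9230) + 1/274) = 1/(1/274 + 2*sqrt(9230))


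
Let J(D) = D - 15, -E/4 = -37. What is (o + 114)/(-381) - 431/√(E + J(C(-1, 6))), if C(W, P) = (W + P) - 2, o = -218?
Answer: 104/381 - 431*√34/68 ≈ -36.685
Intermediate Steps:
E = 148 (E = -4*(-37) = 148)
C(W, P) = -2 + P + W (C(W, P) = (P + W) - 2 = -2 + P + W)
J(D) = -15 + D
(o + 114)/(-381) - 431/√(E + J(C(-1, 6))) = (-218 + 114)/(-381) - 431/√(148 + (-15 + (-2 + 6 - 1))) = -104*(-1/381) - 431/√(148 + (-15 + 3)) = 104/381 - 431/√(148 - 12) = 104/381 - 431*√34/68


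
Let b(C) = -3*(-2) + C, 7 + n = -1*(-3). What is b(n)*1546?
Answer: 3092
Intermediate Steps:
n = -4 (n = -7 - 1*(-3) = -7 + 3 = -4)
b(C) = 6 + C
b(n)*1546 = (6 - 4)*1546 = 2*1546 = 3092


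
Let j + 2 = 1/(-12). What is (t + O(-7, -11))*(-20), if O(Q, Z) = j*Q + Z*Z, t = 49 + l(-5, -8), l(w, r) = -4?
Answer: -10835/3 ≈ -3611.7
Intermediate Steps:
j = -25/12 (j = -2 + 1/(-12) = -2 - 1/12 = -25/12 ≈ -2.0833)
t = 45 (t = 49 - 4 = 45)
O(Q, Z) = Z² - 25*Q/12 (O(Q, Z) = -25*Q/12 + Z*Z = -25*Q/12 + Z² = Z² - 25*Q/12)
(t + O(-7, -11))*(-20) = (45 + ((-11)² - 25/12*(-7)))*(-20) = (45 + (121 + 175/12))*(-20) = (45 + 1627/12)*(-20) = (2167/12)*(-20) = -10835/3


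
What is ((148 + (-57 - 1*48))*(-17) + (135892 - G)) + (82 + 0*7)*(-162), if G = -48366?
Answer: 170243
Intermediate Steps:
((148 + (-57 - 1*48))*(-17) + (135892 - G)) + (82 + 0*7)*(-162) = ((148 + (-57 - 1*48))*(-17) + (135892 - 1*(-48366))) + (82 + 0*7)*(-162) = ((148 + (-57 - 48))*(-17) + (135892 + 48366)) + (82 + 0)*(-162) = ((148 - 105)*(-17) + 184258) + 82*(-162) = (43*(-17) + 184258) - 13284 = (-731 + 184258) - 13284 = 183527 - 13284 = 170243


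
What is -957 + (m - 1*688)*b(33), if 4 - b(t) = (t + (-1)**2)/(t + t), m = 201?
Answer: -87586/33 ≈ -2654.1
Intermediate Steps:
b(t) = 4 - (1 + t)/(2*t) (b(t) = 4 - (t + (-1)**2)/(t + t) = 4 - (t + 1)/(2*t) = 4 - (1 + t)*1/(2*t) = 4 - (1 + t)/(2*t))
-957 + (m - 1*688)*b(33) = -957 + (201 - 1*688)*((1/2)*(-1 + 7*33)/33) = -957 + (201 - 688)*((1/2)*(1/33)*(-1 + 231)) = -957 - 487*230/(2*33) = -957 - 487*115/33 = -957 - 56005/33 = -87586/33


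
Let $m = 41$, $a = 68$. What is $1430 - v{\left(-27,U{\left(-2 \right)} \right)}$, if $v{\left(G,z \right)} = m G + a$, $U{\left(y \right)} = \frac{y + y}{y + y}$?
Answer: $2469$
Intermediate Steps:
$U{\left(y \right)} = 1$ ($U{\left(y \right)} = \frac{2 y}{2 y} = 2 y \frac{1}{2 y} = 1$)
$v{\left(G,z \right)} = 68 + 41 G$ ($v{\left(G,z \right)} = 41 G + 68 = 68 + 41 G$)
$1430 - v{\left(-27,U{\left(-2 \right)} \right)} = 1430 - \left(68 + 41 \left(-27\right)\right) = 1430 - \left(68 - 1107\right) = 1430 - -1039 = 1430 + 1039 = 2469$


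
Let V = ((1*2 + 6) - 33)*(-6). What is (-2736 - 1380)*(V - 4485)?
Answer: 17842860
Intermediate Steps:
V = 150 (V = ((2 + 6) - 33)*(-6) = (8 - 33)*(-6) = -25*(-6) = 150)
(-2736 - 1380)*(V - 4485) = (-2736 - 1380)*(150 - 4485) = -4116*(-4335) = 17842860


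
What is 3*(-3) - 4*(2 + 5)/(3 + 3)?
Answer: -41/3 ≈ -13.667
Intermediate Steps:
3*(-3) - 4*(2 + 5)/(3 + 3) = -9 - 28/6 = -9 - 4*7/6 = -9 - 14/3 = -41/3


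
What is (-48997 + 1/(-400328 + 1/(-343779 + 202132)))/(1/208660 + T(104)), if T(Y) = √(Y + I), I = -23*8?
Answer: -579738363917847205360/197511206006842148876217 + 483872828060391991481670400*I*√5/197511206006842148876217 ≈ -0.0029352 + 5478.0*I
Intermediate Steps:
I = -184
T(Y) = √(-184 + Y) (T(Y) = √(Y - 184) = √(-184 + Y))
(-48997 + 1/(-400328 + 1/(-343779 + 202132)))/(1/208660 + T(104)) = (-48997 + 1/(-400328 + 1/(-343779 + 202132)))/(1/208660 + √(-184 + 104)) = (-48997 + 1/(-400328 + 1/(-141647)))/(1/208660 + √(-80)) = (-48997 + 1/(-400328 - 1/141647))/(1/208660 + 4*I*√5) = (-48997 + 1/(-56705260217/141647))/(1/208660 + 4*I*√5) = (-48997 - 141647/56705260217)/(1/208660 + 4*I*√5) = -2778387634993996/(56705260217*(1/208660 + 4*I*√5))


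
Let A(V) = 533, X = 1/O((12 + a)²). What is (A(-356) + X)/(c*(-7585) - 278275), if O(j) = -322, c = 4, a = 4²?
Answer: -34325/19874806 ≈ -0.0017271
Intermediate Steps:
a = 16
X = -1/322 (X = 1/(-322) = -1/322 ≈ -0.0031056)
(A(-356) + X)/(c*(-7585) - 278275) = (533 - 1/322)/(4*(-7585) - 278275) = 171625/(322*(-30340 - 278275)) = (171625/322)/(-308615) = (171625/322)*(-1/308615) = -34325/19874806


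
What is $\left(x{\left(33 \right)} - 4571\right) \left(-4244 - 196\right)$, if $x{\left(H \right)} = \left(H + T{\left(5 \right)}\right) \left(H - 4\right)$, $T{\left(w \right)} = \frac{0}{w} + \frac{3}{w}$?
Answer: $15968904$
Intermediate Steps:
$T{\left(w \right)} = \frac{3}{w}$ ($T{\left(w \right)} = 0 + \frac{3}{w} = \frac{3}{w}$)
$x{\left(H \right)} = \left(-4 + H\right) \left(\frac{3}{5} + H\right)$ ($x{\left(H \right)} = \left(H + \frac{3}{5}\right) \left(H - 4\right) = \left(H + 3 \cdot \frac{1}{5}\right) \left(-4 + H\right) = \left(H + \frac{3}{5}\right) \left(-4 + H\right) = \left(\frac{3}{5} + H\right) \left(-4 + H\right) = \left(-4 + H\right) \left(\frac{3}{5} + H\right)$)
$\left(x{\left(33 \right)} - 4571\right) \left(-4244 - 196\right) = \left(\left(- \frac{12}{5} + 33^{2} - \frac{561}{5}\right) - 4571\right) \left(-4244 - 196\right) = \left(\left(- \frac{12}{5} + 1089 - \frac{561}{5}\right) - 4571\right) \left(-4440\right) = \left(\frac{4872}{5} - 4571\right) \left(-4440\right) = \left(- \frac{17983}{5}\right) \left(-4440\right) = 15968904$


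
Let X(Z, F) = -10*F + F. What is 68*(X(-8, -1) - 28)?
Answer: -1292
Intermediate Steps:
X(Z, F) = -9*F
68*(X(-8, -1) - 28) = 68*(-9*(-1) - 28) = 68*(9 - 28) = 68*(-19) = -1292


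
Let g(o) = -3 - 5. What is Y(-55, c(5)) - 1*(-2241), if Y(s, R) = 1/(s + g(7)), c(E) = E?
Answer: 141182/63 ≈ 2241.0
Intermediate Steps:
g(o) = -8
Y(s, R) = 1/(-8 + s) (Y(s, R) = 1/(s - 8) = 1/(-8 + s))
Y(-55, c(5)) - 1*(-2241) = 1/(-8 - 55) - 1*(-2241) = 1/(-63) + 2241 = -1/63 + 2241 = 141182/63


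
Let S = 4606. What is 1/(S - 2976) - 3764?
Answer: -6135319/1630 ≈ -3764.0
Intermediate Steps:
1/(S - 2976) - 3764 = 1/(4606 - 2976) - 3764 = 1/1630 - 3764 = -6135319/1630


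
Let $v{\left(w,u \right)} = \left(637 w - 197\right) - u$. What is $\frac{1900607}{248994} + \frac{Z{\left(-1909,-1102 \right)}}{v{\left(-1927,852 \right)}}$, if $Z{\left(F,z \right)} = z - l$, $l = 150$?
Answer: $\frac{194608222427}{25491756726} \approx 7.6342$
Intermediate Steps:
$Z{\left(F,z \right)} = -150 + z$ ($Z{\left(F,z \right)} = z - 150 = -150 + z$)
$v{\left(w,u \right)} = -197 - u + 637 w$ ($v{\left(w,u \right)} = \left(-197 + 637 w\right) - u = -197 - u + 637 w$)
$\frac{1900607}{248994} + \frac{Z{\left(-1909,-1102 \right)}}{v{\left(-1927,852 \right)}} = \frac{1900607}{248994} + \frac{-150 - 1102}{-197 - 852 + 637 \left(-1927\right)} = 1900607 \cdot \frac{1}{248994} - \frac{1252}{-197 - 852 - 1227499} = \frac{1900607}{248994} - \frac{1252}{-1228548} = \frac{1900607}{248994} - - \frac{313}{307137} = \frac{1900607}{248994} + \frac{313}{307137} = \frac{194608222427}{25491756726}$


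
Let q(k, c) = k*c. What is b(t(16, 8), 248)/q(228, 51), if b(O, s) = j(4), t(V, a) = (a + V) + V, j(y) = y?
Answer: 1/2907 ≈ 0.00034400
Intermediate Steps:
t(V, a) = a + 2*V (t(V, a) = (V + a) + V = a + 2*V)
b(O, s) = 4
q(k, c) = c*k
b(t(16, 8), 248)/q(228, 51) = 4/((51*228)) = 4/11628 = 4*(1/11628) = 1/2907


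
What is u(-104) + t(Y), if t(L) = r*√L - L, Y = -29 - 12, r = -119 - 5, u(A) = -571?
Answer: -530 - 124*I*√41 ≈ -530.0 - 793.99*I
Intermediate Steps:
r = -124
Y = -41
t(L) = -L - 124*√L (t(L) = -124*√L - L = -L - 124*√L)
u(-104) + t(Y) = -571 + (-1*(-41) - 124*I*√41) = -571 + (41 - 124*I*√41) = -530 - 124*I*√41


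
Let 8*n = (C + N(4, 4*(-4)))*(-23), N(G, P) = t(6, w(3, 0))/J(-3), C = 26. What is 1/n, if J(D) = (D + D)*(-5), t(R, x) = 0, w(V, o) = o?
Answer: -4/299 ≈ -0.013378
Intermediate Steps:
J(D) = -10*D (J(D) = (2*D)*(-5) = -10*D)
N(G, P) = 0 (N(G, P) = 0/((-10*(-3))) = 0/30 = 0*(1/30) = 0)
n = -299/4 (n = ((26 + 0)*(-23))/8 = (26*(-23))/8 = (⅛)*(-598) = -299/4 ≈ -74.750)
1/n = 1/(-299/4) = -4/299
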